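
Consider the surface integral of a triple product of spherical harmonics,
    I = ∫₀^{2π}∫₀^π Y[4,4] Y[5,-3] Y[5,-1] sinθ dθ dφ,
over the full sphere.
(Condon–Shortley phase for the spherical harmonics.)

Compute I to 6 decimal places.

-0.168084

Checks pass: Σm=0; 14 even; l₃=5∈[1,9].
(2·4+1)(2·5+1)(2·5+1) = 1089
Δ: 4! 4! 6! / 15! → 1/3153150
sum: t=0:+1/69120 t=1:−1/1728 t=2:+1/576 t=3:−1/1728 t=4:+1/69120 = 7/11520
3j²(4 5 5; 0 0 0) = Δ·Π!·Σ² = 2/143  (sign -1)
sum: t=0:+1/27648 = 1/27648
3j²(4 5 5; 4 -3 -1) = Δ·Π!·Σ² = 10/429  (sign +1)
combine: 4πI² = 1089·2/143·10/429 = 60/169
take √, sign -1: I = -0.16808437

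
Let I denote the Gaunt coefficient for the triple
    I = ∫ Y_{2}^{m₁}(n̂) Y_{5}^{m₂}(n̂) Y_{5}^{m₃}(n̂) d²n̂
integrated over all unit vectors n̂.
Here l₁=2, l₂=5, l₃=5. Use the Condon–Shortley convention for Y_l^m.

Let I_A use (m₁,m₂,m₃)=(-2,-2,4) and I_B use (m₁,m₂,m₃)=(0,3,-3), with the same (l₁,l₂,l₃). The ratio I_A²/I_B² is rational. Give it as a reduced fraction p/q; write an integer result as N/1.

l's match ⇒ only the (l;m) 3-j factors differ between A and B.
A: triangle coeff Δ(2,5,5) = 1/38610; Σ_t [2,2]: t=2:+1/20160 = 1/20160; (3j)²=12/715 [(2 5 5; -2 -2 4)], sign=-1
B: triangle coeff Δ(2,5,5) = 1/38610; Σ_t [0,2]: t=0:+1/161280 t=1:−1/5040 t=2:+1/5760 = -1/53760; (3j)²=1/4290 [(2 5 5; 0 3 -3)], sign=-1
I_A²/I_B² = (12/715)/(1/4290) = 72/1

72/1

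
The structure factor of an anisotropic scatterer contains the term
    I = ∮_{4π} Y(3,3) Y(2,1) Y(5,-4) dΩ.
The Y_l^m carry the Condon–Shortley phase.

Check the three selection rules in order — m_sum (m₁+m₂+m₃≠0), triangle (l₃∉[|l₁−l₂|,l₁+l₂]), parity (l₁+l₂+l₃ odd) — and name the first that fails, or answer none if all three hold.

none

Σmᵢ = 0  ✓
l₃∈[|l₁−l₂|,l₁+l₂]=[1,5], have l₃=5  ✓
Σlᵢ = 10 ⇒ even  ✓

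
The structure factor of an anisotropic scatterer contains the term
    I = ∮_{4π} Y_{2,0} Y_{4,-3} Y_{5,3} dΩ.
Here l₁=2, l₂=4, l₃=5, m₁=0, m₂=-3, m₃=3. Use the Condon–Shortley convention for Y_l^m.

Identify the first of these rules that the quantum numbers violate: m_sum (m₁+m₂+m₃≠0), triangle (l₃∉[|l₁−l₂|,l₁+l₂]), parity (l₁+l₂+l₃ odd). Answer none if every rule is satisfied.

Σmᵢ = 0  ✓
l₃∈[|l₁−l₂|,l₁+l₂]=[2,6], have l₃=5  ✓
Σlᵢ = 11 ⇒ odd  ✗

parity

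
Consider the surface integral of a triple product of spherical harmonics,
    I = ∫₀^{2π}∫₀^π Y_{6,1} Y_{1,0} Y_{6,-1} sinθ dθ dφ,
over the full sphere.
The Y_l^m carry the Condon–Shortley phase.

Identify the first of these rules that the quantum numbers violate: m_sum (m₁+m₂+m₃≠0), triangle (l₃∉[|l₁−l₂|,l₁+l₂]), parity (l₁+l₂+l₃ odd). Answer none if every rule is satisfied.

Σmᵢ = 0  ✓
l₃∈[|l₁−l₂|,l₁+l₂]=[5,7], have l₃=6  ✓
Σlᵢ = 13 ⇒ odd  ✗

parity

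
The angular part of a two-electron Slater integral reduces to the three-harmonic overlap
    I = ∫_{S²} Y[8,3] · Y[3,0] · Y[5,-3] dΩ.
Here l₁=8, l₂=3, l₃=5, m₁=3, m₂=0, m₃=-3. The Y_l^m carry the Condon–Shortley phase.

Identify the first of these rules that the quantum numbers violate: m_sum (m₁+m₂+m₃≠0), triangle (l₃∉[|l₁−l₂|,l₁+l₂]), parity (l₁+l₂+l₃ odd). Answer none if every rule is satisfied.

m₁+m₂+m₃ = 3 + 0 − 3 = 0  ✓
triangle: |8−3|=5 ≤ l₃=5 ≤ 8+3=11  ✓
parity: l₁+l₂+l₃ = 16 is even  ✓

none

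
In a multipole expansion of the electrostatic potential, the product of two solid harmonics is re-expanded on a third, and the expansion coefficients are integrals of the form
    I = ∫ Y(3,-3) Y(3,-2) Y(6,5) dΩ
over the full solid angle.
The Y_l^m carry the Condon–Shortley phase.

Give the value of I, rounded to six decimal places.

m-sum 0 ✓  L=12 even ✓  0≤6≤6 ✓
Π(2lᵢ+1) = 7×7×13 = 637
triangle coeff Δ(3,3,6) = 1/12012
Σ_t [0,0]: t=0:+1/1296 = 1/1296
(3j)²=100/3003 [(3 3 6; 0 0 0)], sign=+1
Σ_t [0,0]: t=0:+1/86400 = 1/86400
(3j)²=1/26 [(3 3 6; -3 -2 5)], sign=-1
⇒ 4πI² = 350/429
I = (-1)√(350/429/(4π)) = -0.25480060

-0.254801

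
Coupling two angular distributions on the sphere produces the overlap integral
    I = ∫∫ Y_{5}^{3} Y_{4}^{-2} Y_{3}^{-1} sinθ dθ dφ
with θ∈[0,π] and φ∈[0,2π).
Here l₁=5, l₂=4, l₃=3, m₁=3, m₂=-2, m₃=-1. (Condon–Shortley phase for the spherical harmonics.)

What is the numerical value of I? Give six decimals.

Checks pass: Σm=0; 12 even; l₃=3∈[1,9].
(2·5+1)(2·4+1)(2·3+1) = 693
Δ: 6! 4! 2! / 13! → 1/180180
sum: t=2:+1/576 t=3:−1/144 t=4:+1/576 = -1/288
3j²(5 4 3; 0 0 0) = Δ·Π!·Σ² = 20/1001  (sign +1)
sum: t=0:+1/5760 t=1:−1/720 t=2:+1/2304 = -1/1280
3j²(5 4 3; 3 -2 -1) = Δ·Π!·Σ² = 27/1430  (sign -1)
combine: 4πI² = 693·20/1001·27/1430 = 486/1859
take √, sign -1: I = -0.14423595

-0.144236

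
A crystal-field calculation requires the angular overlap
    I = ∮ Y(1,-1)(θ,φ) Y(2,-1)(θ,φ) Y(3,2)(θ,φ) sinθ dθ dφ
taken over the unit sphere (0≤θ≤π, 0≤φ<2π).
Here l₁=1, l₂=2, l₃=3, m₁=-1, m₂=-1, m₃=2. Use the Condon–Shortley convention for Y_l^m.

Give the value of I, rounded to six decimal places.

0.261169

Rules hold: Σm=0, L=6 even, 1≤3≤3.
N = 3·5·7 = 105
Δ = 0!·2!·4!/7! = 1/105
Racah Σ t=0..0: t=0:+1/4 = 1/4
⇒ 3j(1 2 3; 0 0 0)² = 3/35, sgn -1
Racah Σ t=0..0: t=0:+1/12 = 1/12
⇒ 3j(1 2 3; -1 -1 2)² = 2/21, sgn -1
4πI² = N·(3j₀)²·(3jₘ)² = 6/7
I = +1·√(0.857143/4π) = 0.26116903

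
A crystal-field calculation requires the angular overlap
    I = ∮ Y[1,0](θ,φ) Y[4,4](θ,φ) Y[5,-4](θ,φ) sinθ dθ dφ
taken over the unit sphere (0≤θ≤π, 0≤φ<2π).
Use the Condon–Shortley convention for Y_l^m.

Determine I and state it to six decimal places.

0.147319

Rules hold: Σm=0, L=10 even, 3≤5≤5.
N = 3·9·11 = 297
Δ = 0!·2!·8!/11! = 1/495
Racah Σ t=0..0: t=0:+1/576 = 1/576
⇒ 3j(1 4 5; 0 0 0)² = 5/99, sgn -1
Racah Σ t=0..0: t=0:+1/40320 = 1/40320
⇒ 3j(1 4 5; 0 4 -4)² = 1/55, sgn -1
4πI² = N·(3j₀)²·(3jₘ)² = 3/11
I = +1·√(0.272727/4π) = 0.14731920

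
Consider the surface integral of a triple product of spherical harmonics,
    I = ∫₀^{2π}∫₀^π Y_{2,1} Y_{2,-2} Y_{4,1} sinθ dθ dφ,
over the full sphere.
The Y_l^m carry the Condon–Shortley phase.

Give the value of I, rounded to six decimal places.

Checks pass: Σm=0; 8 even; l₃=4∈[0,4].
(2·2+1)(2·2+1)(2·4+1) = 225
Δ: 0! 4! 4! / 9! → 1/630
sum: t=0:+1/16 = 1/16
3j²(2 2 4; 0 0 0) = Δ·Π!·Σ² = 2/35  (sign +1)
sum: t=0:+1/144 = 1/144
3j²(2 2 4; 1 -2 1) = Δ·Π!·Σ² = 1/126  (sign -1)
combine: 4πI² = 225·2/35·1/126 = 5/49
take √, sign -1: I = -0.09011188

-0.090112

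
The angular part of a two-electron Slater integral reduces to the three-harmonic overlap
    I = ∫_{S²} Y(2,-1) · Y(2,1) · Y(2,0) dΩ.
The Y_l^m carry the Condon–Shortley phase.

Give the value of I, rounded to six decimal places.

-0.090112

m-sum 0 ✓  L=6 even ✓  0≤2≤4 ✓
Π(2lᵢ+1) = 5×5×5 = 125
triangle coeff Δ(2,2,2) = 1/630
Σ_t [0,2]: t=0:+1/8 t=1:−1/1 t=2:+1/8 = -3/4
(3j)²=2/35 [(2 2 2; 0 0 0)], sign=-1
Σ_t [1,2]: t=1:−1/4 t=2:+1/2 = 1/4
(3j)²=1/70 [(2 2 2; -1 1 0)], sign=+1
⇒ 4πI² = 5/49
I = (-1)√(5/49/(4π)) = -0.09011188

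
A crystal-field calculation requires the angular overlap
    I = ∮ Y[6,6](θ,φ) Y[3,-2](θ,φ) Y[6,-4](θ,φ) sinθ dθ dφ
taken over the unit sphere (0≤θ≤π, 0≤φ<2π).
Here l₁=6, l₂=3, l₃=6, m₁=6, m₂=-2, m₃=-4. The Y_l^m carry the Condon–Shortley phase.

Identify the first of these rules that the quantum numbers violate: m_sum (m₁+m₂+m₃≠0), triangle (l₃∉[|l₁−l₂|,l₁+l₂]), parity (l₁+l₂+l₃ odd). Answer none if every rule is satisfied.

parity

Σmᵢ = 0  ✓
l₃∈[|l₁−l₂|,l₁+l₂]=[3,9], have l₃=6  ✓
Σlᵢ = 15 ⇒ odd  ✗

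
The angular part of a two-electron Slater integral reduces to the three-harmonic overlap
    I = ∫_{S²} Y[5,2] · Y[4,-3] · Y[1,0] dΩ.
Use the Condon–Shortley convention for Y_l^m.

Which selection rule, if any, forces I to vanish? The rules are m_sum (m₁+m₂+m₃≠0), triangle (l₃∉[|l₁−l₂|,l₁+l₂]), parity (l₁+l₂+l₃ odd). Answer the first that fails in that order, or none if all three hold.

m_sum

azimuthal sum: 2 − 3 + 0 = -1  ✗
1 ≤ 1 ≤ 9 (triangle on l)
L = 5 + 4 + 1 = 10 (even)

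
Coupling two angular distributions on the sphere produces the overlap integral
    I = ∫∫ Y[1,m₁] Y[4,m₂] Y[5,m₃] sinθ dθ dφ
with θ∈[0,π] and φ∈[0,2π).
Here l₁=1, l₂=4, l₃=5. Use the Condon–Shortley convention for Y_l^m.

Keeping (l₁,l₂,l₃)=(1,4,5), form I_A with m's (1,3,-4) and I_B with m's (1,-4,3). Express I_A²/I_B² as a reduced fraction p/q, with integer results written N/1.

36/1

Same 1,4,5: normalisation and zero-m 3j drop out of the ratio.
A: Δ: 0! 2! 8! / 11! → 1/495; sum: t=0:+1/10080 = 1/10080; 3j²(1 4 5; 1 3 -4) = Δ·Π!·Σ² = 4/55  (sign -1)
B: Δ: 0! 2! 8! / 11! → 1/495; sum: t=0:+1/80640 = 1/80640; 3j²(1 4 5; 1 -4 3) = Δ·Π!·Σ² = 1/495  (sign +1)
I_A²/I_B² = (4/55)/(1/495) = 36/1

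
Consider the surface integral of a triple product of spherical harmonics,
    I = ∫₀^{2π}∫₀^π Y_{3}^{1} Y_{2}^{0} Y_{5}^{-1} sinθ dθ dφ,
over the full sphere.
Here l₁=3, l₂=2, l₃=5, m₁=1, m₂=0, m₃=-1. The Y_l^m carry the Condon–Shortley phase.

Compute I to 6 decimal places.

Checks pass: Σm=0; 10 even; l₃=5∈[1,5].
(2·3+1)(2·2+1)(2·5+1) = 385
Δ: 0! 6! 4! / 11! → 1/2310
sum: t=0:+1/144 = 1/144
3j²(3 2 5; 0 0 0) = Δ·Π!·Σ² = 10/231  (sign -1)
sum: t=0:+1/192 = 1/192
3j²(3 2 5; 1 0 -1) = Δ·Π!·Σ² = 3/77  (sign +1)
combine: 4πI² = 385·10/231·3/77 = 50/77
take √, sign -1: I = -0.22731846

-0.227318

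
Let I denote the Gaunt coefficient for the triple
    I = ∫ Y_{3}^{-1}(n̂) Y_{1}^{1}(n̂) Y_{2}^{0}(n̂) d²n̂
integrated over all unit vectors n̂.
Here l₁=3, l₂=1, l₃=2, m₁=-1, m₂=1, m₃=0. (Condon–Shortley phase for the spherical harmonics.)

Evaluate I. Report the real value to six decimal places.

Checks pass: Σm=0; 6 even; l₃=2∈[2,4].
(2·3+1)(2·1+1)(2·2+1) = 105
Δ: 2! 4! 0! / 7! → 1/105
sum: t=1:−1/4 = -1/4
3j²(3 1 2; 0 0 0) = Δ·Π!·Σ² = 3/35  (sign -1)
sum: t=2:+1/8 = 1/8
3j²(3 1 2; -1 1 0) = Δ·Π!·Σ² = 2/35  (sign +1)
combine: 4πI² = 105·3/35·2/35 = 18/35
take √, sign -1: I = -0.20230066

-0.202301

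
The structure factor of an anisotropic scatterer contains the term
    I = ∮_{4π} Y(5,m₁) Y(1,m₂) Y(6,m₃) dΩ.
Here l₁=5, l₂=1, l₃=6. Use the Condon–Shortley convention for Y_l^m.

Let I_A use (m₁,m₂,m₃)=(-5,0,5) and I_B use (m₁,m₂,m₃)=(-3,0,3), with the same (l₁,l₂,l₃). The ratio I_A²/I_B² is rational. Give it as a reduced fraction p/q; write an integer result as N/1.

11/27

Same 5,1,6: normalisation and zero-m 3j drop out of the ratio.
A: Δ: 0! 10! 2! / 13! → 1/858; sum: t=0:+1/3628800 = 1/3628800; 3j²(5 1 6; -5 0 5) = Δ·Π!·Σ² = 1/78  (sign -1)
B: Δ: 0! 10! 2! / 13! → 1/858; sum: t=0:+1/80640 = 1/80640; 3j²(5 1 6; -3 0 3) = Δ·Π!·Σ² = 9/286  (sign -1)
I_A²/I_B² = (1/78)/(9/286) = 11/27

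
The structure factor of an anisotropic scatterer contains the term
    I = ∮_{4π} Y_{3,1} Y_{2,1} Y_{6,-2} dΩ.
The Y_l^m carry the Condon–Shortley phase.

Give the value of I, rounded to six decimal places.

l₃=6 ∉ [1,5] — triangle fails ⇒ I = 0

0.000000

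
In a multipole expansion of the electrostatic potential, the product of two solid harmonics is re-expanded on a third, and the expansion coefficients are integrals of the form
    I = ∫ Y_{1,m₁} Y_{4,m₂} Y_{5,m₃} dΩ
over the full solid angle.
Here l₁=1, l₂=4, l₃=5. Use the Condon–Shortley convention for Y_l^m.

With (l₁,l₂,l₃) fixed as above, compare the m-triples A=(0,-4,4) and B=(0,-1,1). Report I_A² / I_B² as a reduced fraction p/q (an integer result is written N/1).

3/8

Shared (l₁,l₂,l₃)=(1,4,5): N and (l;000)² cancel in I_A²/I_B².
A: Δ = 0!·2!·8!/11! = 1/495; Racah Σ t=0..0: t=0:+1/40320 = 1/40320; ⇒ 3j(1 4 5; 0 -4 4)² = 1/55, sgn -1
B: Δ = 0!·2!·8!/11! = 1/495; Racah Σ t=0..0: t=0:+1/720 = 1/720; ⇒ 3j(1 4 5; 0 -1 1)² = 8/165, sgn +1
I_A²/I_B² = (1/55)/(8/165) = 3/8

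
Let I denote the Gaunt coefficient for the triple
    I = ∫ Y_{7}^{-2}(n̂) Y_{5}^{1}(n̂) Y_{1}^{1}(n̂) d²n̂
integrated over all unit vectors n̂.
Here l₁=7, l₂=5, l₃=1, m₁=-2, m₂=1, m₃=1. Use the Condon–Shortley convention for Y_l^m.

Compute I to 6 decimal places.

0.000000

|7−5|≤1≤7+5 violated ⇒ I = 0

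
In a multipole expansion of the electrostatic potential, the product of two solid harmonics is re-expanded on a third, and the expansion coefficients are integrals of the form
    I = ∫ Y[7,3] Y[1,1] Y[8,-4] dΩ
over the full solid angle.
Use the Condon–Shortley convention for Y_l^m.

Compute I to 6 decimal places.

Checks pass: Σm=0; 16 even; l₃=8∈[6,8].
(2·7+1)(2·1+1)(2·8+1) = 765
Δ: 0! 14! 2! / 17! → 1/2040
sum: t=0:+1/25401600 = 1/25401600
3j²(7 1 8; 0 0 0) = Δ·Π!·Σ² = 8/255  (sign +1)
sum: t=0:+1/174182400 = 1/174182400
3j²(7 1 8; 3 1 -4) = Δ·Π!·Σ² = 11/340  (sign +1)
combine: 4πI² = 765·8/255·11/340 = 66/85
take √, sign +1: I = 0.24857507

0.248575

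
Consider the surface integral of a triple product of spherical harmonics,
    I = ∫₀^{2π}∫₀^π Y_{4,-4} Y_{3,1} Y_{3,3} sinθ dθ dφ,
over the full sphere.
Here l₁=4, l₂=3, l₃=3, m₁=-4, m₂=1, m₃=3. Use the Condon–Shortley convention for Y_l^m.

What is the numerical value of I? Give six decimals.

-0.166198

Rules hold: Σm=0, L=10 even, 1≤3≤7.
N = 9·7·7 = 441
Δ = 4!·4!·2!/11! = 1/34650
Racah Σ t=1..3: t=1:−1/72 t=2:+1/16 t=3:−1/72 = 5/144
⇒ 3j(4 3 3; 0 0 0)² = 2/77, sgn -1
Racah Σ t=4..4: t=4:+1/1152 = 1/1152
⇒ 3j(4 3 3; -4 1 3)² = 1/33, sgn +1
4πI² = N·(3j₀)²·(3jₘ)² = 42/121
I = -1·√(0.347107/4π) = -0.16619847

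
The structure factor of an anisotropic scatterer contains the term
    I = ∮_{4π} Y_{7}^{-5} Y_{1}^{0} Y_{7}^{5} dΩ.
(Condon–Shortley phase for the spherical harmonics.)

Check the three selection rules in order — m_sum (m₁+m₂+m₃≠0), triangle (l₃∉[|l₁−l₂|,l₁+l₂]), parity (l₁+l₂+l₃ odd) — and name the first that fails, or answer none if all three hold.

azimuthal sum: -5 + 0 + 5 = 0  ✓
6 ≤ 7 ≤ 8 (triangle on l)  ✓
L = 7 + 1 + 7 = 15 (odd)  ✗

parity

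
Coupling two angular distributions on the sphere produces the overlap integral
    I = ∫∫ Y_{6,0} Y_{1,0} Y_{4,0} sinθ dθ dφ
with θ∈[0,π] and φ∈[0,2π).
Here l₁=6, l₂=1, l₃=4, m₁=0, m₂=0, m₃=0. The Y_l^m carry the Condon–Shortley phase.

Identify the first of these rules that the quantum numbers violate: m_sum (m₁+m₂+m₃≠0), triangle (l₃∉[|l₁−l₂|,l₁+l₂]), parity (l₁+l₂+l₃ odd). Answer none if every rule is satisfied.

triangle

Σmᵢ = 0  ✓
l₃∈[|l₁−l₂|,l₁+l₂]=[5,7], have l₃=4  ✗
Σlᵢ = 11 ⇒ odd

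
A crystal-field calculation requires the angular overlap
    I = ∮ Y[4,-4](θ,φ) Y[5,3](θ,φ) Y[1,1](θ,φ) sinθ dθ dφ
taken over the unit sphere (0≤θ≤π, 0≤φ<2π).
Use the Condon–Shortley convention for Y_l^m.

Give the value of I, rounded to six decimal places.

m-sum 0 ✓  L=10 even ✓  1≤1≤9 ✓
Π(2lᵢ+1) = 9×11×3 = 297
triangle coeff Δ(4,5,1) = 1/495
Σ_t [4,4]: t=4:+1/576 = 1/576
(3j)²=5/99 [(4 5 1; 0 0 0)], sign=-1
Σ_t [8,8]: t=8:+1/80640 = 1/80640
(3j)²=1/495 [(4 5 1; -4 3 1)], sign=+1
⇒ 4πI² = 1/33
I = (-1)√(1/33/(4π)) = -0.04910640

-0.049106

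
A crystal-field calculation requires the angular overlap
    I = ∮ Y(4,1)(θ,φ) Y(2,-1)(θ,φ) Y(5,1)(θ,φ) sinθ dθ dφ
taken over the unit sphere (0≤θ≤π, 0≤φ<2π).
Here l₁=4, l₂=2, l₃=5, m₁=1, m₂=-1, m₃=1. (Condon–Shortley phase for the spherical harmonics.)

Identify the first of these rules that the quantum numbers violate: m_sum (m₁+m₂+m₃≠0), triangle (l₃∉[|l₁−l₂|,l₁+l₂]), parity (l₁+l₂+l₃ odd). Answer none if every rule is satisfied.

m_sum

m₁+m₂+m₃ = 1 − 1 + 1 = 1  ✗
triangle: |4−2|=2 ≤ l₃=5 ≤ 4+2=6
parity: l₁+l₂+l₃ = 11 is odd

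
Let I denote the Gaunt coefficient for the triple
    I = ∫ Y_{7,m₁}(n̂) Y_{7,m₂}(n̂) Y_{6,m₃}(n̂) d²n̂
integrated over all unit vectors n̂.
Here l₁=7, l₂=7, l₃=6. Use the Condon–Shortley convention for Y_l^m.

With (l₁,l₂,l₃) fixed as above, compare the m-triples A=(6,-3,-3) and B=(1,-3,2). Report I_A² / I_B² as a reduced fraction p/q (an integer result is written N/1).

143/6

Same 7,7,6: normalisation and zero-m 3j drop out of the ratio.
A: Δ: 8! 6! 6! / 21! → 1/2444321880; sum: t=0:+1/232243200 t=1:−1/130636800 = -1/298598400; 3j²(7 7 6; 6 -3 -3) = Δ·Π!·Σ² = 7/1292  (sign +1)
B: Δ: 8! 6! 6! / 21! → 1/2444321880; sum: t=0:+1/1393459200 t=1:−1/21772800 t=2:+1/3317760 t=3:−1/3110400 t=4:+1/19906560 = -1/66355200; 3j²(7 7 6; 1 -3 2) = Δ·Π!·Σ² = 21/92378  (sign -1)
I_A²/I_B² = (7/1292)/(21/92378) = 143/6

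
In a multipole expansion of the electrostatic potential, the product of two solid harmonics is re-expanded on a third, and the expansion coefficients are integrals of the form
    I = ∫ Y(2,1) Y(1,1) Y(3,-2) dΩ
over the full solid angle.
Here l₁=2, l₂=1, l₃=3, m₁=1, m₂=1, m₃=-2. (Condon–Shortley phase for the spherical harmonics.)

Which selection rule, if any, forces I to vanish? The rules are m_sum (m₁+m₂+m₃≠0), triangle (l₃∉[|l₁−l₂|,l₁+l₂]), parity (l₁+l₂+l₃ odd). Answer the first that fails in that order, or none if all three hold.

none

m₁+m₂+m₃ = 1 + 1 − 2 = 0  ✓
triangle: |2−1|=1 ≤ l₃=3 ≤ 2+1=3  ✓
parity: l₁+l₂+l₃ = 6 is even  ✓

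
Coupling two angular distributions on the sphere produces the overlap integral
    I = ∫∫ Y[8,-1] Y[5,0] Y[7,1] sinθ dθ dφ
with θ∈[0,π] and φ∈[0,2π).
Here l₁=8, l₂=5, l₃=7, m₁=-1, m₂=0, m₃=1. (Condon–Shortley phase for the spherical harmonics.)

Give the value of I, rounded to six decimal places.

-0.089859

m-sum 0 ✓  L=20 even ✓  3≤7≤13 ✓
Π(2lᵢ+1) = 17×11×15 = 2805
triangle coeff Δ(8,5,7) = 1/814773960
Σ_t [1,5]: t=1:−1/87091200 t=2:+1/4976640 t=3:−1/2073600 t=4:+1/4976640 t=5:−1/87091200 = -1/9676800
(3j)²=360/46189 [(8 5 7; 0 0 0)], sign=+1
Σ_t [1,5]: t=1:−1/232243200 t=2:+1/8709120 t=3:−1/2488320 t=4:+1/4147200 t=5:−1/49766400 = -7/99532800
(3j)²=1715/369512 [(8 5 7; -1 0 1)], sign=-1
⇒ 4πI² = 1157625/11408683
I = (-1)√(1157625/11408683/(4π)) = -0.08985893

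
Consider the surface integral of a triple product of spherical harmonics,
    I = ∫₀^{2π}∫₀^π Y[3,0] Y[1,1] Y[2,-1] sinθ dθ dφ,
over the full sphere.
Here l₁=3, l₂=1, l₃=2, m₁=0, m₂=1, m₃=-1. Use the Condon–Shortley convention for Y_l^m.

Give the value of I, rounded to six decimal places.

Checks pass: Σm=0; 6 even; l₃=2∈[2,4].
(2·3+1)(2·1+1)(2·2+1) = 105
Δ: 2! 4! 0! / 7! → 1/105
sum: t=1:−1/4 = -1/4
3j²(3 1 2; 0 0 0) = Δ·Π!·Σ² = 3/35  (sign -1)
sum: t=2:+1/12 = 1/12
3j²(3 1 2; 0 1 -1) = Δ·Π!·Σ² = 1/35  (sign -1)
combine: 4πI² = 105·3/35·1/35 = 9/35
take √, sign +1: I = 0.14304817

0.143048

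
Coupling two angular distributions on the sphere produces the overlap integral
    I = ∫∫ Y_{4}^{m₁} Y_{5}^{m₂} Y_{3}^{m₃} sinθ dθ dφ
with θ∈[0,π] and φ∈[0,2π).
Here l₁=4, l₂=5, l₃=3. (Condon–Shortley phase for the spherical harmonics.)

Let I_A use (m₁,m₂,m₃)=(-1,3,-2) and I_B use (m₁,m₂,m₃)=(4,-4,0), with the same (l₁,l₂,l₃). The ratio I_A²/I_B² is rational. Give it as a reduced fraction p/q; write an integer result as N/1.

5/168

Same 4,5,3: normalisation and zero-m 3j drop out of the ratio.
A: Δ: 6! 2! 4! / 13! → 1/180180; sum: t=4:+1/1152 t=5:−1/1440 = 1/5760; 3j²(4 5 3; -1 3 -2) = Δ·Π!·Σ² = 1/858  (sign -1)
B: Δ: 6! 2! 4! / 13! → 1/180180; sum: t=0:+1/8640 = 1/8640; 3j²(4 5 3; 4 -4 0) = Δ·Π!·Σ² = 28/715  (sign -1)
I_A²/I_B² = (1/858)/(28/715) = 5/168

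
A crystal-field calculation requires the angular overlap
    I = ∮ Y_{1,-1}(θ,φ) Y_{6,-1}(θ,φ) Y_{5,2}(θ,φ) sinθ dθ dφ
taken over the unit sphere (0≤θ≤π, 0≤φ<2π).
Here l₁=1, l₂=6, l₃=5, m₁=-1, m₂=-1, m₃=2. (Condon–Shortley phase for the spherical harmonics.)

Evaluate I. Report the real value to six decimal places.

Checks pass: Σm=0; 12 even; l₃=5∈[5,7].
(2·1+1)(2·6+1)(2·5+1) = 429
Δ: 2! 0! 10! / 13! → 1/858
sum: t=1:−1/14400 = -1/14400
3j²(1 6 5; 0 0 0) = Δ·Π!·Σ² = 6/143  (sign +1)
sum: t=2:+1/60480 = 1/60480
3j²(1 6 5; -1 -1 2) = Δ·Π!·Σ² = 5/429  (sign -1)
combine: 4πI² = 429·6/143·5/429 = 30/143
take √, sign -1: I = -0.12920749

-0.129207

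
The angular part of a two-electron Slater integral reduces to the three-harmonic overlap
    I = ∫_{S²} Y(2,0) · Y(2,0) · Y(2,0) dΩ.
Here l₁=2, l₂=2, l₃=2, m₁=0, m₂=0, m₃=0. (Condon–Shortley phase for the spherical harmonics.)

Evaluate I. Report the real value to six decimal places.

0.180224

m-sum 0 ✓  L=6 even ✓  0≤2≤4 ✓
Π(2lᵢ+1) = 5×5×5 = 125
triangle coeff Δ(2,2,2) = 1/630
Σ_t [0,2]: t=0:+1/8 t=1:−1/1 t=2:+1/8 = -3/4
(3j)²=2/35 [(2 2 2; 0 0 0)], sign=-1
(m-triple is (0,0,0) — same symbol as above.)
⇒ 4πI² = 20/49
I = (+1)√(20/49/(4π)) = 0.18022375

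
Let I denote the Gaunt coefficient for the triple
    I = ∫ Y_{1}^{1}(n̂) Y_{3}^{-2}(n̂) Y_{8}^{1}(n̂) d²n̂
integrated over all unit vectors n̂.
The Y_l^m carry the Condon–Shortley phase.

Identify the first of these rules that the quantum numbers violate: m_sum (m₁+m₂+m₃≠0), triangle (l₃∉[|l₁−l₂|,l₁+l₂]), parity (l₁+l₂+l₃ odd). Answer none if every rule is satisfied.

m₁+m₂+m₃ = 1 − 2 + 1 = 0  ✓
triangle: |1−3|=2 ≤ l₃=8 ≤ 1+3=4  ✗
parity: l₁+l₂+l₃ = 12 is even

triangle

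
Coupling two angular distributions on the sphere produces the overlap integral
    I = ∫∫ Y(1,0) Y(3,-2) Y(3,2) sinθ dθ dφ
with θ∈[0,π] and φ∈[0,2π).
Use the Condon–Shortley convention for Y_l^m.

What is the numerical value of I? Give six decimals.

0.000000

L=7 odd ⇒ parity kills the (l;000) factor ⇒ I = 0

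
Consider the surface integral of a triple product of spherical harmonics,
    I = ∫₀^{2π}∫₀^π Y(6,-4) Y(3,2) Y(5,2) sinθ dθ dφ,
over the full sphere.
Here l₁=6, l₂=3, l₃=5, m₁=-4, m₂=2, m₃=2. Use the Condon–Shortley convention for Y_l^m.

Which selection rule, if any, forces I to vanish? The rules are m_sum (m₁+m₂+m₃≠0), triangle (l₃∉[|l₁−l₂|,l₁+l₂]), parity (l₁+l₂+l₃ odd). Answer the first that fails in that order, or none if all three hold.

none

azimuthal sum: -4 + 2 + 2 = 0  ✓
3 ≤ 5 ≤ 9 (triangle on l)  ✓
L = 6 + 3 + 5 = 14 (even)  ✓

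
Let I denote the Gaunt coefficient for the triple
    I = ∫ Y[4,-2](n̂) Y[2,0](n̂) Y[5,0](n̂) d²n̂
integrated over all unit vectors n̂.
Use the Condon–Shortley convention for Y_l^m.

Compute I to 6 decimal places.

Σmᵢ = -2 ≠ 0, so the φ-integral vanishes; I = 0

0.000000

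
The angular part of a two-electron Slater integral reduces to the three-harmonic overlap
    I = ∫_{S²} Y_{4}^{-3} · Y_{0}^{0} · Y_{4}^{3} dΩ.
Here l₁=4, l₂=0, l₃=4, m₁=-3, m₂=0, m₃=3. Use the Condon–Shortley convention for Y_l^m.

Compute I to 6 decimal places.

Rules hold: Σm=0, L=8 even, 4≤4≤4.
N = 9·1·9 = 81
Δ = 0!·8!·0!/9! = 1/9
Racah Σ t=0..0: t=0:+1/576 = 1/576
⇒ 3j(4 0 4; 0 0 0)² = 1/9, sgn +1
Racah Σ t=0..0: t=0:+1/5040 = 1/5040
⇒ 3j(4 0 4; -3 0 3)² = 1/9, sgn -1
4πI² = N·(3j₀)²·(3jₘ)² = 1/1
I = -1·√(1/4π) = -0.28209479

-0.282095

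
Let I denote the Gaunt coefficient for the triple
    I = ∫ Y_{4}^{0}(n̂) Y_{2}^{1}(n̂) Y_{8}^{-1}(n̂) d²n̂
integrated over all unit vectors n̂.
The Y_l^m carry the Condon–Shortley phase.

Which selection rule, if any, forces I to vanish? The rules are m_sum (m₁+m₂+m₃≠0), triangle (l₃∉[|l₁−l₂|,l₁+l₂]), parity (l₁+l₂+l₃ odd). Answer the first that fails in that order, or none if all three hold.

triangle

azimuthal sum: 0 + 1 − 1 = 0  ✓
2 ≤ 8 ≤ 6 (triangle on l)  ✗
L = 4 + 2 + 8 = 14 (even)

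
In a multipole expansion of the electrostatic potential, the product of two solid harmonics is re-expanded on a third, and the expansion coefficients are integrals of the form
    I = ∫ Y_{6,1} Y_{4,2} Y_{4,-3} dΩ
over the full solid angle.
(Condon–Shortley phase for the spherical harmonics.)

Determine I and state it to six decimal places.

0.160153

Rules hold: Σm=0, L=14 even, 2≤4≤10.
N = 13·9·9 = 1053
Δ = 6!·6!·2!/15! = 1/1261260
Racah Σ t=2..4: t=2:+1/4608 t=3:−1/1296 t=4:+1/4608 = -7/20736
⇒ 3j(6 4 4; 0 0 0)² = 20/1287, sgn -1
Racah Σ t=4..5: t=4:+1/11520 t=5:−1/86400 = 13/172800
⇒ 3j(6 4 4; 1 2 -3)² = 13/660, sgn -1
4πI² = N·(3j₀)²·(3jₘ)² = 39/121
I = +1·√(0.322314/4π) = 0.16015286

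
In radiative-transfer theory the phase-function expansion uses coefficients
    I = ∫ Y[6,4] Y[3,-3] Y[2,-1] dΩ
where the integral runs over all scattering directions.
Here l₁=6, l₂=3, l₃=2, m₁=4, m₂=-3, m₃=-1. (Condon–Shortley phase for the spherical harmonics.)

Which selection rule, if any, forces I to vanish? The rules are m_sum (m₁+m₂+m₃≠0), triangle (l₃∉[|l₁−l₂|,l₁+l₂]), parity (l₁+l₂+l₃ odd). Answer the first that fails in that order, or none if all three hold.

m₁+m₂+m₃ = 4 − 3 − 1 = 0  ✓
triangle: |6−3|=3 ≤ l₃=2 ≤ 6+3=9  ✗
parity: l₁+l₂+l₃ = 11 is odd

triangle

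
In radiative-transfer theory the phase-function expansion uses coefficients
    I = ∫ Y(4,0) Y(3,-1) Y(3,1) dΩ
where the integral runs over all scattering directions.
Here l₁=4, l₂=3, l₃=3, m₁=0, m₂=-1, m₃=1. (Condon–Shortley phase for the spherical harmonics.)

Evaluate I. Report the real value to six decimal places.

Checks pass: Σm=0; 10 even; l₃=3∈[1,7].
(2·4+1)(2·3+1)(2·3+1) = 441
Δ: 4! 4! 2! / 11! → 1/34650
sum: t=1:−1/72 t=2:+1/16 t=3:−1/72 = 5/144
3j²(4 3 3; 0 0 0) = Δ·Π!·Σ² = 2/77  (sign -1)
sum: t=0:+1/1152 t=1:−1/36 t=2:+1/32 = 5/1152
3j²(4 3 3; 0 -1 1) = Δ·Π!·Σ² = 1/1386  (sign +1)
combine: 4πI² = 441·2/77·1/1386 = 1/121
take √, sign -1: I = -0.02564498

-0.025645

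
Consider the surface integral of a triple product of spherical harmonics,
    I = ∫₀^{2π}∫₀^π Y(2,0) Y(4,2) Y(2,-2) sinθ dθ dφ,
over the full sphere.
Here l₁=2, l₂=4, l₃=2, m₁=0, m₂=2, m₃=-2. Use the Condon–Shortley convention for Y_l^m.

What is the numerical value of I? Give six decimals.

0.156078

Rules hold: Σm=0, L=8 even, 2≤2≤6.
N = 5·9·5 = 225
Δ = 4!·0!·4!/9! = 1/630
Racah Σ t=2..2: t=2:+1/16 = 1/16
⇒ 3j(2 4 2; 0 0 0)² = 2/35, sgn +1
Racah Σ t=2..2: t=2:+1/96 = 1/96
⇒ 3j(2 4 2; 0 2 -2)² = 1/42, sgn +1
4πI² = N·(3j₀)²·(3jₘ)² = 15/49
I = +1·√(0.306122/4π) = 0.15607835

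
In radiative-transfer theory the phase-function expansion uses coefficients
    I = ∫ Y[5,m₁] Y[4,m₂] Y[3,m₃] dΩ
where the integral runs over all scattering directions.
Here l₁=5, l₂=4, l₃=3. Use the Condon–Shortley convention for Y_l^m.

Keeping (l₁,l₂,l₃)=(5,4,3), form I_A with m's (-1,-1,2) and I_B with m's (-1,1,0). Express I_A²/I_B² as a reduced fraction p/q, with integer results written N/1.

Shared (l₁,l₂,l₃)=(5,4,3): N and (l;000)² cancel in I_A²/I_B².
A: Δ = 6!·4!·2!/13! = 1/180180; Racah Σ t=2..3: t=2:+1/1152 t=3:−1/432 = -5/3456; ⇒ 3j(5 4 3; -1 -1 2)² = 625/36036, sgn +1
B: Δ = 6!·4!·2!/13! = 1/180180; Racah Σ t=3..5: t=3:−1/432 t=4:+1/192 t=5:−1/1440 = 19/8640; ⇒ 3j(5 4 3; -1 1 0)² = 361/30030, sgn -1
I_A²/I_B² = (625/36036)/(361/30030) = 3125/2166

3125/2166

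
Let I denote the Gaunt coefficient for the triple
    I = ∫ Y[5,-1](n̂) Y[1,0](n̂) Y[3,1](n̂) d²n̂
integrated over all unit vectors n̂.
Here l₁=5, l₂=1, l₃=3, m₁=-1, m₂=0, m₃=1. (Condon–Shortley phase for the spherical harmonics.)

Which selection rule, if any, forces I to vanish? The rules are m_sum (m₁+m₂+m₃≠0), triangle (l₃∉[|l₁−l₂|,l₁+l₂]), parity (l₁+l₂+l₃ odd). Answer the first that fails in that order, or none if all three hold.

azimuthal sum: -1 + 0 + 1 = 0  ✓
4 ≤ 3 ≤ 6 (triangle on l)  ✗
L = 5 + 1 + 3 = 9 (odd)

triangle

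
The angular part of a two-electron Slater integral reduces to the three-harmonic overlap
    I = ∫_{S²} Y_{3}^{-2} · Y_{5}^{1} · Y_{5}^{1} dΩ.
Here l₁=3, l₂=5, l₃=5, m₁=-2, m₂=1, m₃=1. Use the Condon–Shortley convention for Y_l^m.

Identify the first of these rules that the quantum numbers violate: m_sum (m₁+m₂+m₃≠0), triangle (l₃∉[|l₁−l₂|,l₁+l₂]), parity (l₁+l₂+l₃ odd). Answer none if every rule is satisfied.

parity

m₁+m₂+m₃ = -2 + 1 + 1 = 0  ✓
triangle: |3−5|=2 ≤ l₃=5 ≤ 3+5=8  ✓
parity: l₁+l₂+l₃ = 13 is odd  ✗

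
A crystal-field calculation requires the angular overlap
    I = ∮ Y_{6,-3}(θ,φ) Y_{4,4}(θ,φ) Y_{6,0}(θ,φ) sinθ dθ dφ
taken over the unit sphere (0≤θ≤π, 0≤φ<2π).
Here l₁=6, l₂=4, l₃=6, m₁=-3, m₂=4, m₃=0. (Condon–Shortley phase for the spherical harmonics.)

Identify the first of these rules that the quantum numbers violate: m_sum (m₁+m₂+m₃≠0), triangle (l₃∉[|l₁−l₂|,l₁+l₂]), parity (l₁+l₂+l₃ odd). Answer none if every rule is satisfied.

m_sum

Σmᵢ = 1  ✗
l₃∈[|l₁−l₂|,l₁+l₂]=[2,10], have l₃=6
Σlᵢ = 16 ⇒ even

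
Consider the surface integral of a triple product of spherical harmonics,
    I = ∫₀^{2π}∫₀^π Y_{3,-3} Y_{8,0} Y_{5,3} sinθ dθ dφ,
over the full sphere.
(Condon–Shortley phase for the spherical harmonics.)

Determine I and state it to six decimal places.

m-sum 0 ✓  L=16 even ✓  5≤5≤11 ✓
Π(2lᵢ+1) = 7×17×11 = 1309
triangle coeff Δ(3,8,5) = 1/136136
Σ_t [3,3]: t=3:−1/518400 = -1/518400
(3j)²=56/2431 [(3 8 5; 0 0 0)], sign=+1
Σ_t [6,6]: t=6:+1/58060800 = 1/58060800
(3j)²=1/4862 [(3 8 5; -3 0 3)], sign=+1
⇒ 4πI² = 196/31603
I = (+1)√(196/31603/(4π)) = 0.02221565

0.022216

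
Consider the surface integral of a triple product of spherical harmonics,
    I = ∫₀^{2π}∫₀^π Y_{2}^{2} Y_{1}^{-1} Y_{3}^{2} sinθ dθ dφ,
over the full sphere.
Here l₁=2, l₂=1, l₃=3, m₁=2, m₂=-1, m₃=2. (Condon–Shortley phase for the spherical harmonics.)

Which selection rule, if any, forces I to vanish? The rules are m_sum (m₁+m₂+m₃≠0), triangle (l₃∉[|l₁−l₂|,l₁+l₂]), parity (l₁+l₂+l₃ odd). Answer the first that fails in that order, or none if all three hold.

m_sum

azimuthal sum: 2 − 1 + 2 = 3  ✗
1 ≤ 3 ≤ 3 (triangle on l)
L = 2 + 1 + 3 = 6 (even)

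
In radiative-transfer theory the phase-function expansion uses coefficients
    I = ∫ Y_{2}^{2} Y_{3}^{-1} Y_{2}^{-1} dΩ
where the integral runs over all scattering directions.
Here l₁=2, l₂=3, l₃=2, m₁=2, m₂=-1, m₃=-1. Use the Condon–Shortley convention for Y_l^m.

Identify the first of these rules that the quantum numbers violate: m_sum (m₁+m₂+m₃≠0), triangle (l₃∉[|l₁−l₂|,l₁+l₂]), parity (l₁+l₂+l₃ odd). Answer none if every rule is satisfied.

parity

m₁+m₂+m₃ = 2 − 1 − 1 = 0  ✓
triangle: |2−3|=1 ≤ l₃=2 ≤ 2+3=5  ✓
parity: l₁+l₂+l₃ = 7 is odd  ✗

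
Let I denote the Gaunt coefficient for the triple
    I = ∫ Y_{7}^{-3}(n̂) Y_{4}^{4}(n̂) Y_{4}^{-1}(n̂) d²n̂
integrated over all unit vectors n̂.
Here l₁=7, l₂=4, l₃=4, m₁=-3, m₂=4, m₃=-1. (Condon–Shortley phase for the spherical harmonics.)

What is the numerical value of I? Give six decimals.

0.000000

l₁+l₂+l₃=15 is odd: 3j(l;000)=0 ⇒ I=0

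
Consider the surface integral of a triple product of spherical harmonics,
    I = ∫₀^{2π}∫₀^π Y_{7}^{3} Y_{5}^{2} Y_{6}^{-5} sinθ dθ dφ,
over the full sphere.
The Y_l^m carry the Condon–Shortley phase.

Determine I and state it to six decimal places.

Rules hold: Σm=0, L=18 even, 2≤6≤12.
N = 15·11·13 = 2145
Δ = 6!·8!·4!/19! = 1/174594420
Racah Σ t=1..5: t=1:−1/4147200 t=2:+1/207360 t=3:−1/82944 t=4:+1/207360 t=5:−1/4147200 = -1/345600
⇒ 3j(7 5 6; 0 0 0)² = 420/46189, sgn -1
Racah Σ t=3..4: t=3:−1/4354560 t=4:+1/11612160 = -1/6967296
⇒ 3j(7 5 6; 3 2 -5)² = 625/50388, sgn +1
4πI² = N·(3j₀)²·(3jₘ)² = 328125/1356277
I = -1·√(0.241931/4π) = -0.13875241

-0.138752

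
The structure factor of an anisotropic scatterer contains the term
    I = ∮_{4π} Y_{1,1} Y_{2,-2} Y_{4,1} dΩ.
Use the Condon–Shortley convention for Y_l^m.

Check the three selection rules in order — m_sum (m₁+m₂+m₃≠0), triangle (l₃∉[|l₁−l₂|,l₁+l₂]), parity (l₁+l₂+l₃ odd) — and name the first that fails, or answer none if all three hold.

azimuthal sum: 1 − 2 + 1 = 0  ✓
1 ≤ 4 ≤ 3 (triangle on l)  ✗
L = 1 + 2 + 4 = 7 (odd)

triangle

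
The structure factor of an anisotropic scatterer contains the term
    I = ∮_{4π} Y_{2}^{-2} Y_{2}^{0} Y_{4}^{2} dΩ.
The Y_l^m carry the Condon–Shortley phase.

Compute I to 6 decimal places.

0.156078

Checks pass: Σm=0; 8 even; l₃=4∈[0,4].
(2·2+1)(2·2+1)(2·4+1) = 225
Δ: 0! 4! 4! / 9! → 1/630
sum: t=0:+1/16 = 1/16
3j²(2 2 4; 0 0 0) = Δ·Π!·Σ² = 2/35  (sign +1)
sum: t=0:+1/96 = 1/96
3j²(2 2 4; -2 0 2) = Δ·Π!·Σ² = 1/42  (sign +1)
combine: 4πI² = 225·2/35·1/42 = 15/49
take √, sign +1: I = 0.15607835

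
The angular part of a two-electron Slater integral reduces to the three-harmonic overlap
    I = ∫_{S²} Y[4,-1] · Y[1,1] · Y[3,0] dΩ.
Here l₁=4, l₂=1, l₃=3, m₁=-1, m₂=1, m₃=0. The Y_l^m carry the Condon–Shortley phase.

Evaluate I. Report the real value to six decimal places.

Checks pass: Σm=0; 8 even; l₃=3∈[3,5].
(2·4+1)(2·1+1)(2·3+1) = 189
Δ: 2! 6! 0! / 9! → 1/252
sum: t=1:−1/36 = -1/36
3j²(4 1 3; 0 0 0) = Δ·Π!·Σ² = 4/63  (sign +1)
sum: t=2:+1/72 = 1/72
3j²(4 1 3; -1 1 0) = Δ·Π!·Σ² = 5/126  (sign -1)
combine: 4πI² = 189·4/63·5/126 = 10/21
take √, sign -1: I = -0.19466390

-0.194664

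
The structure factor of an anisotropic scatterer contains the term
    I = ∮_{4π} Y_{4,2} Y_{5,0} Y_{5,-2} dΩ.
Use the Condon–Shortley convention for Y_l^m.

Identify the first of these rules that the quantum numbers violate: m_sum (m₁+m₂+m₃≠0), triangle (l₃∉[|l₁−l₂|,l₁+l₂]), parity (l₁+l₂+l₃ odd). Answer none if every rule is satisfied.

m₁+m₂+m₃ = 2 + 0 − 2 = 0  ✓
triangle: |4−5|=1 ≤ l₃=5 ≤ 4+5=9  ✓
parity: l₁+l₂+l₃ = 14 is even  ✓

none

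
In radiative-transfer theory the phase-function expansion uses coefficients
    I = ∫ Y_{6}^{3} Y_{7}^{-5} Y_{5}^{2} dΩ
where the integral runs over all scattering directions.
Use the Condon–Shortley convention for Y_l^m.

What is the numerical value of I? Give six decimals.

Checks pass: Σm=0; 18 even; l₃=5∈[1,13].
(2·6+1)(2·7+1)(2·5+1) = 2145
Δ: 8! 4! 6! / 19! → 1/174594420
sum: t=2:+1/4147200 t=3:−1/207360 t=4:+1/82944 t=5:−1/207360 t=6:+1/4147200 = 1/345600
3j²(6 7 5; 0 0 0) = Δ·Π!·Σ² = 420/46189  (sign -1)
sum: t=0:+1/11612160 t=1:−1/2419200 t=2:+1/6220800 = -29/174182400
3j²(6 7 5; 3 -5 2) = Δ·Π!·Σ² = 841/83980  (sign +1)
combine: 4πI² = 2145·420/46189·841/83980 = 264915/1356277
take √, sign -1: I = -0.12467350

-0.124673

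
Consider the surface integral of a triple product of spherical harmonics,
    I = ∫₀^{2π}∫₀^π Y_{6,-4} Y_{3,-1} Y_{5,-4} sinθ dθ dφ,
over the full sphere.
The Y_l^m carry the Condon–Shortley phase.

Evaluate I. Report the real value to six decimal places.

0.000000

Σmᵢ = -9 ≠ 0, so the φ-integral vanishes; I = 0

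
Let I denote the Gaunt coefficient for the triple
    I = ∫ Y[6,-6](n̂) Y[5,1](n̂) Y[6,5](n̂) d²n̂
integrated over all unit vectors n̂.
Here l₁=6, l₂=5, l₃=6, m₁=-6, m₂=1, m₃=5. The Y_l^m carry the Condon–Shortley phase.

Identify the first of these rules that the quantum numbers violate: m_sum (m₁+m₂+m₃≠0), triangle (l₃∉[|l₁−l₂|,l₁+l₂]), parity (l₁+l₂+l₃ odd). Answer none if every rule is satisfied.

parity

Σmᵢ = 0  ✓
l₃∈[|l₁−l₂|,l₁+l₂]=[1,11], have l₃=6  ✓
Σlᵢ = 17 ⇒ odd  ✗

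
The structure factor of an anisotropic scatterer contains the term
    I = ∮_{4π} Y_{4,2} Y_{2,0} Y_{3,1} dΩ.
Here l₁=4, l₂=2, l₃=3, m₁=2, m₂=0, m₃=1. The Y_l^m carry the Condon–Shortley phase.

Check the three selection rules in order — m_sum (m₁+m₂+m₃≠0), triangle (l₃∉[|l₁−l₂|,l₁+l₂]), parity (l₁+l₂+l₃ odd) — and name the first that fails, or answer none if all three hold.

Σmᵢ = 3  ✗
l₃∈[|l₁−l₂|,l₁+l₂]=[2,6], have l₃=3
Σlᵢ = 9 ⇒ odd

m_sum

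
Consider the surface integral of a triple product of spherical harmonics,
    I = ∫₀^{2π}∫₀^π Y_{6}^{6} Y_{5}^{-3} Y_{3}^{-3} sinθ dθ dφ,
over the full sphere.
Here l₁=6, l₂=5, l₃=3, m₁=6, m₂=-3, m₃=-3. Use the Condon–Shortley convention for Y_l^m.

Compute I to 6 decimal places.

-0.119512

Rules hold: Σm=0, L=14 even, 1≤3≤11.
N = 13·11·7 = 1001
Δ = 8!·4!·2!/15! = 1/675675
Racah Σ t=3..5: t=3:−1/8640 t=4:+1/2304 t=5:−1/8640 = 7/34560
⇒ 3j(6 5 3; 0 0 0)² = 7/429, sgn -1
Racah Σ t=0..0: t=0:+1/1935360 = 1/1935360
⇒ 3j(6 5 3; 6 -3 -3)² = 1/91, sgn +1
4πI² = N·(3j₀)²·(3jₘ)² = 7/39
I = -1·√(0.179487/4π) = -0.11951207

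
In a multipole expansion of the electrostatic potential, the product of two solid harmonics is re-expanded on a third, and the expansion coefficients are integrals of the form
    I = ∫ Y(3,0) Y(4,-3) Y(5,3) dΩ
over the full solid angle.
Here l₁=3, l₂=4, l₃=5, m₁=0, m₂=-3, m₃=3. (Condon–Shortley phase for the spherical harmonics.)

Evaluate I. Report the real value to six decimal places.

0.103862

Rules hold: Σm=0, L=12 even, 1≤5≤7.
N = 7·9·11 = 693
Δ = 2!·4!·6!/13! = 1/180180
Racah Σ t=0..2: t=0:+1/576 t=1:−1/144 t=2:+1/576 = -1/288
⇒ 3j(3 4 5; 0 0 0)² = 20/1001, sgn +1
Racah Σ t=0..1: t=0:+1/1440 t=1:−1/2880 = 1/2880
⇒ 3j(3 4 5; 0 -3 3)² = 7/715, sgn +1
4πI² = N·(3j₀)²·(3jₘ)² = 252/1859
I = +1·√(0.135557/4π) = 0.10386175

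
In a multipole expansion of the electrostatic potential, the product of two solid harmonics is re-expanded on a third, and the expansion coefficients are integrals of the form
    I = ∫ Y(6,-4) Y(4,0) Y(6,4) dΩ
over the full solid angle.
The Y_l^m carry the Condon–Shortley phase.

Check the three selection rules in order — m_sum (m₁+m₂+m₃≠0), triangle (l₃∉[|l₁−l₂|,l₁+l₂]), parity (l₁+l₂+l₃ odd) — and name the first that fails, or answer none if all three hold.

none

m₁+m₂+m₃ = -4 + 0 + 4 = 0  ✓
triangle: |6−4|=2 ≤ l₃=6 ≤ 6+4=10  ✓
parity: l₁+l₂+l₃ = 16 is even  ✓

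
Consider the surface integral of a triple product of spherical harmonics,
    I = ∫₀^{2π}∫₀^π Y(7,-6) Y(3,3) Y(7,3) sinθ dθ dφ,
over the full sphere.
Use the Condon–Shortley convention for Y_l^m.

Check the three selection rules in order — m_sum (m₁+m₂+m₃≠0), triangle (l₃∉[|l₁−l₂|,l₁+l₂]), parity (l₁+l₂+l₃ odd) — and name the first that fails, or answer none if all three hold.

parity

azimuthal sum: -6 + 3 + 3 = 0  ✓
4 ≤ 7 ≤ 10 (triangle on l)  ✓
L = 7 + 3 + 7 = 17 (odd)  ✗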